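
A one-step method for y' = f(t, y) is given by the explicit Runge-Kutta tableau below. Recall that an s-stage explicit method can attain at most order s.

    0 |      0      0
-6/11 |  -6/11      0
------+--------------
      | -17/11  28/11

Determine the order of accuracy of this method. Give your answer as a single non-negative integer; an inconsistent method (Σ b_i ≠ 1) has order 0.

1

b = (-17/11, 28/11)
c = (0, -6/11)
Σ b_i: (-17/11)·1 + 28/11·1 = 1 ✓
b·c: 28/11·(-6/11) = -168/121 ≠ 1/2 ⇒ order 1.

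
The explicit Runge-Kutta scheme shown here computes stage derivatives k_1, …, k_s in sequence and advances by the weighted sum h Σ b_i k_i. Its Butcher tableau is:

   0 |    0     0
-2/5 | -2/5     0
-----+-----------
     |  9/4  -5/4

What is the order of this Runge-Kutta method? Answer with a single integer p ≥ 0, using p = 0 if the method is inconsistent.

2

b = (9/4, -5/4)
c = (0, -2/5)
Σ b_i: 9/4·1 + (-5/4)·1 = 1 ✓
b·c: (-5/4)·(-2/5) = 1/2 ✓; 2 stages ⇒ order 2.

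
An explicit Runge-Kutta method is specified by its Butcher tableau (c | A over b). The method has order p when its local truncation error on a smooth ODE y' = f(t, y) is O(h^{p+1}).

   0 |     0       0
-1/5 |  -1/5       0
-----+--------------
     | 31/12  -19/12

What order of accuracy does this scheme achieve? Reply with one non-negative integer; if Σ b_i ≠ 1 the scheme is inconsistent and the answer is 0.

1

b = (31/12, -19/12)
c = (0, -1/5)
Σ b_i: 31/12·1 + (-19/12)·1 = 1 ✓
b·c: (-19/12)·(-1/5) = 19/60 ≠ 1/2 ⇒ order 1.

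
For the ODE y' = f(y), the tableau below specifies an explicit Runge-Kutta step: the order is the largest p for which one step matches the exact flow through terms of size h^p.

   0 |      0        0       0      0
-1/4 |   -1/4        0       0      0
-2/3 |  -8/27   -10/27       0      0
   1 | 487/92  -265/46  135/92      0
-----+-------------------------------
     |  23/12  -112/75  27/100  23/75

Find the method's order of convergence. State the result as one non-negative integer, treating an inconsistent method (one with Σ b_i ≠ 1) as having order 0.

4

b = (23/12, -112/75, 27/100, 23/75)
c = (0, -1/4, -2/3, 1)
Ac = (0, 0, 5/54, 85/184)
Σ b_i: 23/12·1 + (-112/75)·1 + 27/100·1 + 23/75·1 = 1 ✓
b·c: (-112/75)·(-1/4) + 27/100·(-2/3) + 23/75·1 = 1/2 ✓
b·c²: (-112/75)·1/16 + 27/100·4/9 + 23/75·1 = 1/3 ✓
b·Ac: 27/100·5/54 + 23/75·85/184 = 1/6 ✓
b·c³: (-112/75)·(-1/64) + 27/100·(-8/27) + 23/75·1 = 1/4 ✓
b·(c∘Ac): 27/100·(-5/81) + 23/75·85/184 = 1/8 ✓
b·Ac²: 27/100·(-5/216) + 23/75·215/736 = 1/12 ✓
b·A²c: 23/75·25/184 = 1/24 ✓; 4 stages ⇒ order 4.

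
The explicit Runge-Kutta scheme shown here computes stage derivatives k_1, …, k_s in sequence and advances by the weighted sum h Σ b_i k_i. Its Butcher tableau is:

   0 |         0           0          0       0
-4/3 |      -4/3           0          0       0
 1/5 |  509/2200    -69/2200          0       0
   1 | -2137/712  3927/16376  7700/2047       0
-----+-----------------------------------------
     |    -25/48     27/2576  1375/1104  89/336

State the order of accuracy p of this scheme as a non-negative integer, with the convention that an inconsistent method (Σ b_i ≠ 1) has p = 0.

b = (-25/48, 27/2576, 1375/1104, 89/336)
c = (0, -4/3, 1/5, 1)
Ac = (0, 0, 23/550, 77/178)
Σ b_i: (-25/48)·1 + 27/2576·1 + 1375/1104·1 + 89/336·1 = 1 ✓
b·c: 27/2576·(-4/3) + 1375/1104·1/5 + 89/336·1 = 1/2 ✓
b·c²: 27/2576·16/9 + 1375/1104·1/25 + 89/336·1 = 1/3 ✓
b·Ac: 1375/1104·23/550 + 89/336·77/178 = 1/6 ✓
b·c³: 27/2576·(-64/27) + 1375/1104·1/125 + 89/336·1 = 1/4 ✓
b·(c∘Ac): 1375/1104·23/2750 + 89/336·77/178 = 1/8 ✓
b·Ac²: 1375/1104·(-46/825) + 89/336·154/267 = 1/12 ✓
b·A²c: 89/336·14/89 = 1/24 ✓; 4 stages ⇒ order 4.

4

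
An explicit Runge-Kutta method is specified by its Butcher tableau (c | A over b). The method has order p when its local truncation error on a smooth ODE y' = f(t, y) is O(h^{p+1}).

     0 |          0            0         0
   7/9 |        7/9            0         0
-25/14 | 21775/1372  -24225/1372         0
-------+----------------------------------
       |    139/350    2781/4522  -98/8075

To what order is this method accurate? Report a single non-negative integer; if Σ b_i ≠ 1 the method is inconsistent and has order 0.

3

b = (139/350, 2781/4522, -98/8075)
c = (0, 7/9, -25/14)
Ac = (0, 0, -8075/588)
Σ b_i: 139/350·1 + 2781/4522·1 + (-98/8075)·1 = 1 ✓
b·c: 2781/4522·7/9 + (-98/8075)·(-25/14) = 1/2 ✓
b·c²: 2781/4522·49/81 + (-98/8075)·625/196 = 1/3 ✓
b·Ac: (-98/8075)·(-8075/588) = 1/6 ✓; 3 stages ⇒ order 3.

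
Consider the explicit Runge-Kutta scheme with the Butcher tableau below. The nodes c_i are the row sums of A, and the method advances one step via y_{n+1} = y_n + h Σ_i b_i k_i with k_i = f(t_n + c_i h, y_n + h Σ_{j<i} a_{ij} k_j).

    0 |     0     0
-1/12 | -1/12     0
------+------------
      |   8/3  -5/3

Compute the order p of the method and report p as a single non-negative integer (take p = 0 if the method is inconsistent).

1

b = (8/3, -5/3)
c = (0, -1/12)
Σ b_i: 8/3·1 + (-5/3)·1 = 1 ✓
b·c: (-5/3)·(-1/12) = 5/36 ≠ 1/2 ⇒ order 1.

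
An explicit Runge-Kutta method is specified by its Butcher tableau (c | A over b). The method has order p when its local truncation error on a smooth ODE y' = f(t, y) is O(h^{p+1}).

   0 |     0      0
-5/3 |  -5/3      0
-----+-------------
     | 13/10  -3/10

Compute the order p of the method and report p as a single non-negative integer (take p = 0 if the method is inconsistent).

2

b = (13/10, -3/10)
c = (0, -5/3)
Σ b_i: 13/10·1 + (-3/10)·1 = 1 ✓
b·c: (-3/10)·(-5/3) = 1/2 ✓; 2 stages ⇒ order 2.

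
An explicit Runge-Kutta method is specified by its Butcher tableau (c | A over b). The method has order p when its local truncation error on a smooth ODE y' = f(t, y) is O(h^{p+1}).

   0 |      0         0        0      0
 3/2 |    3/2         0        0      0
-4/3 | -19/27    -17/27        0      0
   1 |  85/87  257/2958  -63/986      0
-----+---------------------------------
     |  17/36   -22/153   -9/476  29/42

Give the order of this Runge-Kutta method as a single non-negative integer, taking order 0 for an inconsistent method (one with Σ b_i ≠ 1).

4

b = (17/36, -22/153, -9/476, 29/42)
c = (0, 3/2, -4/3, 1)
Ac = (0, 0, -17/18, 25/116)
Σ b_i: 17/36·1 + (-22/153)·1 + (-9/476)·1 + 29/42·1 = 1 ✓
b·c: (-22/153)·3/2 + (-9/476)·(-4/3) + 29/42·1 = 1/2 ✓
b·c²: (-22/153)·9/4 + (-9/476)·16/9 + 29/42·1 = 1/3 ✓
b·Ac: (-9/476)·(-17/18) + 29/42·25/116 = 1/6 ✓
b·c³: (-22/153)·27/8 + (-9/476)·(-64/27) + 29/42·1 = 1/4 ✓
b·(c∘Ac): (-9/476)·34/27 + 29/42·25/116 = 1/8 ✓
b·Ac²: (-9/476)·(-17/12) + 29/42·19/232 = 1/12 ✓
b·A²c: 29/42·7/116 = 1/24 ✓; 4 stages ⇒ order 4.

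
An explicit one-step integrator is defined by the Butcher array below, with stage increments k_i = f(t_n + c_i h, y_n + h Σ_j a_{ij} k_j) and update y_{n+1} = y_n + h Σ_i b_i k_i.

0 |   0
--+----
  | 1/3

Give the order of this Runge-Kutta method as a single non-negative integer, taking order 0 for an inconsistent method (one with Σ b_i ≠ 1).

0

b = (1/3)
c = (0)
Σ b_i: 1/3·1 = 1/3 ≠ 1 ⇒ order 0.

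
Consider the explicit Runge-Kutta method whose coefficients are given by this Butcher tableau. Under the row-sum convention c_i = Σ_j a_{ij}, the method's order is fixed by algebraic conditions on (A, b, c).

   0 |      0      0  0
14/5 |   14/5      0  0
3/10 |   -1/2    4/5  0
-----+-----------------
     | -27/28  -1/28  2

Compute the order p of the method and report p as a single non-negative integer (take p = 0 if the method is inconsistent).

2

b = (-27/28, -1/28, 2)
c = (0, 14/5, 3/10)
Ac = (0, 0, 56/25)
Σ b_i: (-27/28)·1 + (-1/28)·1 + 2·1 = 1 ✓
b·c: (-1/28)·14/5 + 2·3/10 = 1/2 ✓
b·c²: (-1/28)·196/25 + 2·9/100 = -1/10 ≠ 1/3 ⇒ order 2.
b·Ac: 2·56/25 = 112/25 ≠ 1/6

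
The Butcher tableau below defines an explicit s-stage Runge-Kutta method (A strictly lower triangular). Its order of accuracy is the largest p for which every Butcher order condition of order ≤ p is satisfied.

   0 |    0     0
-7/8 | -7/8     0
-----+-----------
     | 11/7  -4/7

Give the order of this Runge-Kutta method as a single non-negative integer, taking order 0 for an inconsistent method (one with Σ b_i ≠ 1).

b = (11/7, -4/7)
c = (0, -7/8)
Σ b_i: 11/7·1 + (-4/7)·1 = 1 ✓
b·c: (-4/7)·(-7/8) = 1/2 ✓; 2 stages ⇒ order 2.

2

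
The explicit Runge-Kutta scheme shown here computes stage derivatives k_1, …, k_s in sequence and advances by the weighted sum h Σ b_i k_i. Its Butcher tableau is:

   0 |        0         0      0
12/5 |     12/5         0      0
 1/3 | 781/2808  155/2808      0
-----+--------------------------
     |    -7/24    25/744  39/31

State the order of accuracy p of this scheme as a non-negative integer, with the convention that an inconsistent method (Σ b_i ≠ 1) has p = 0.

3

b = (-7/24, 25/744, 39/31)
c = (0, 12/5, 1/3)
Ac = (0, 0, 31/234)
Σ b_i: (-7/24)·1 + 25/744·1 + 39/31·1 = 1 ✓
b·c: 25/744·12/5 + 39/31·1/3 = 1/2 ✓
b·c²: 25/744·144/25 + 39/31·1/9 = 1/3 ✓
b·Ac: 39/31·31/234 = 1/6 ✓; 3 stages ⇒ order 3.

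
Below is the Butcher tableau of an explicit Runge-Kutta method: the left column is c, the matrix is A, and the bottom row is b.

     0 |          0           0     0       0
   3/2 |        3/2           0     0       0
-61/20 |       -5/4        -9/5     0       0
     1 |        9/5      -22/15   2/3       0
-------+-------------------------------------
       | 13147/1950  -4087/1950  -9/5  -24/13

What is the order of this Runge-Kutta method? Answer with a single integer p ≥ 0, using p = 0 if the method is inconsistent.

2

b = (13147/1950, -4087/1950, -9/5, -24/13)
c = (0, 3/2, -61/20, 1)
Ac = (0, 0, -27/10, -127/30)
Σ b_i: 13147/1950·1 + (-4087/1950)·1 + (-9/5)·1 + (-24/13)·1 = 1 ✓
b·c: (-4087/1950)·3/2 + (-9/5)·(-61/20) + (-24/13)·1 = 1/2 ✓
b·c²: (-4087/1950)·9/4 + (-9/5)·3721/400 + (-24/13)·1 = -605967/26000 ≠ 1/3 ⇒ order 2.
b·Ac: (-9/5)·(-27/10) + (-24/13)·(-127/30) = 8239/650 ≠ 1/6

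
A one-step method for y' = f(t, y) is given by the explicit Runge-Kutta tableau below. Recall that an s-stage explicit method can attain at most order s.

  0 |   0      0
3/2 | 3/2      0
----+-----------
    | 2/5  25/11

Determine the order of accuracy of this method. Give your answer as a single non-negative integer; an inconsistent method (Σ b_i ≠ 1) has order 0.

0

b = (2/5, 25/11)
c = (0, 3/2)
Σ b_i: 2/5·1 + 25/11·1 = 147/55 ≠ 1 ⇒ order 0.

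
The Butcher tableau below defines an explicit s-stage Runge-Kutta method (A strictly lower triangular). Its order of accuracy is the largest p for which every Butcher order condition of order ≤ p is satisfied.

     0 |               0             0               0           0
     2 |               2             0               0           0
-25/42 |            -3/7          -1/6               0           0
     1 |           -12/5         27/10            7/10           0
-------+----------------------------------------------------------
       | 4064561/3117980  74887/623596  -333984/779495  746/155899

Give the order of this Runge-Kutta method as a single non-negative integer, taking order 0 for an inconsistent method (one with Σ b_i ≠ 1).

b = (4064561/3117980, 74887/623596, -333984/779495, 746/155899)
c = (0, 2, -25/42, 1)
Ac = (0, 0, -1/3, 299/60)
Σ b_i: 4064561/3117980·1 + 74887/623596·1 + (-333984/779495)·1 + 746/155899·1 = 1 ✓
b·c: 74887/623596·2 + (-333984/779495)·(-25/42) + 746/155899·1 = 1/2 ✓
b·c²: 74887/623596·4 + (-333984/779495)·625/1764 + 746/155899·1 = 1/3 ✓
b·Ac: (-333984/779495)·(-1/3) + 746/155899·299/60 = 1/6 ✓
b·c³: 74887/623596·8 + (-333984/779495)·(-15625/74088) + 746/155899·1 = 10370260/9821637 ≠ 1/4 ⇒ order 3.
b·(c∘Ac): (-333984/779495)·25/126 + 746/155899·299/60 = -286073/4676970 ≠ 1/8
b·Ac²: (-333984/779495)·(-2/3) + 746/155899·27841/2520 = 13298801/39286548 ≠ 1/12
b·A²c: 746/155899·(-7/30) = -2611/2338485 ≠ 1/24

3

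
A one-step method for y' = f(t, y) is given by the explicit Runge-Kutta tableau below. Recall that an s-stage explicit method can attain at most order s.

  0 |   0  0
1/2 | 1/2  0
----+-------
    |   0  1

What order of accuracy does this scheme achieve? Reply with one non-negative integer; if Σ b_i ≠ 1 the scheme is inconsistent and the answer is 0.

b = (0, 1)
c = (0, 1/2)
Σ b_i: 1·1 = 1 ✓
b·c: 1·1/2 = 1/2 ✓; 2 stages ⇒ order 2.

2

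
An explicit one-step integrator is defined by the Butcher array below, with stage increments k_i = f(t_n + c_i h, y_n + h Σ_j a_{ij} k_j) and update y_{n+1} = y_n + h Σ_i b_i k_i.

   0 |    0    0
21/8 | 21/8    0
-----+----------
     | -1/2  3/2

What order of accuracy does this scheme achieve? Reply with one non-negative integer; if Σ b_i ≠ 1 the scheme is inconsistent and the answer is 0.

1

b = (-1/2, 3/2)
c = (0, 21/8)
Σ b_i: (-1/2)·1 + 3/2·1 = 1 ✓
b·c: 3/2·21/8 = 63/16 ≠ 1/2 ⇒ order 1.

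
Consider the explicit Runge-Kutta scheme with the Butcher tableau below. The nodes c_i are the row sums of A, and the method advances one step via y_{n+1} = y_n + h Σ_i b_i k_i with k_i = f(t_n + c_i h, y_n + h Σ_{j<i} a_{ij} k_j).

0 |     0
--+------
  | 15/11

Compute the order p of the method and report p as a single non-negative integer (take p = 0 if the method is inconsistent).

0

b = (15/11)
c = (0)
Σ b_i: 15/11·1 = 15/11 ≠ 1 ⇒ order 0.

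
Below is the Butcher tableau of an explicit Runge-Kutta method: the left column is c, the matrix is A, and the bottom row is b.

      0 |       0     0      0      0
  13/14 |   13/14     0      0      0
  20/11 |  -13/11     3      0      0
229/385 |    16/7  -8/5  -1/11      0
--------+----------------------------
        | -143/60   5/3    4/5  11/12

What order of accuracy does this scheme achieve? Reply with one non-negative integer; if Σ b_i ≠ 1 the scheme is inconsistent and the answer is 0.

b = (-143/60, 5/3, 4/5, 11/12)
c = (0, 13/14, 20/11, 229/385)
Ac = (0, 0, 39/14, -6992/4235)
Σ b_i: (-143/60)·1 + 5/3·1 + 4/5·1 + 11/12·1 = 1 ✓
b·c: 5/3·13/14 + 4/5·20/11 + 11/12·229/385 = 5463/1540 ≠ 1/2 ⇒ order 1.

1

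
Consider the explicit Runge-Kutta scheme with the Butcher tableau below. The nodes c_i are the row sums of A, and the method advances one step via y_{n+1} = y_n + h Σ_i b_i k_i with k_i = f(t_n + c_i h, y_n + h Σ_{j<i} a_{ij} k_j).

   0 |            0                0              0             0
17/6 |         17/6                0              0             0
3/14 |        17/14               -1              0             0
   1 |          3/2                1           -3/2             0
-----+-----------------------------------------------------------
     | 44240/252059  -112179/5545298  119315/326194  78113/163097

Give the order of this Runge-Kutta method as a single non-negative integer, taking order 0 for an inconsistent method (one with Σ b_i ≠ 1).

b = (44240/252059, -112179/5545298, 119315/326194, 78113/163097)
c = (0, 17/6, 3/14, 1)
Ac = (0, 0, -17/6, 211/84)
Σ b_i: 44240/252059·1 + (-112179/5545298)·1 + 119315/326194·1 + 78113/163097·1 = 1 ✓
b·c: (-112179/5545298)·17/6 + 119315/326194·3/14 + 78113/163097·1 = 1/2 ✓
b·c²: (-112179/5545298)·289/36 + 119315/326194·9/196 + 78113/163097·1 = 1/3 ✓
b·Ac: 119315/326194·(-17/6) + 78113/163097·211/84 = 1/6 ✓
b·c³: (-112179/5545298)·4913/216 + 119315/326194·27/2744 + 78113/163097·1 = 167435/7472808 ≠ 1/4 ⇒ order 3.
b·(c∘Ac): 119315/326194·(-17/28) + 78113/163097·211/84 = 349073/355848 ≠ 1/8
b·Ac²: 119315/326194·(-289/36) + 78113/163097·28079/3528 = 1635439/1868202 ≠ 1/12
b·A²c: 78113/163097·17/4 = 1327921/652388 ≠ 1/24

3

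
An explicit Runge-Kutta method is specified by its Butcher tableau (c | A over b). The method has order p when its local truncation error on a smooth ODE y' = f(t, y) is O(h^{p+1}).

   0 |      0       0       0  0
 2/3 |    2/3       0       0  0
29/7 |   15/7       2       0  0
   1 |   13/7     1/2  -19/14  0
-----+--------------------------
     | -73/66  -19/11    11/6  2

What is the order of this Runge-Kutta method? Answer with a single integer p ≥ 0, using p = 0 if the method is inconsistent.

1

b = (-73/66, -19/11, 11/6, 2)
c = (0, 2/3, 29/7, 1)
Ac = (0, 0, 4/3, -1555/294)
Σ b_i: (-73/66)·1 + (-19/11)·1 + 11/6·1 + 2·1 = 1 ✓
b·c: (-19/11)·2/3 + 11/6·29/7 + 2·1 = 3901/462 ≠ 1/2 ⇒ order 1.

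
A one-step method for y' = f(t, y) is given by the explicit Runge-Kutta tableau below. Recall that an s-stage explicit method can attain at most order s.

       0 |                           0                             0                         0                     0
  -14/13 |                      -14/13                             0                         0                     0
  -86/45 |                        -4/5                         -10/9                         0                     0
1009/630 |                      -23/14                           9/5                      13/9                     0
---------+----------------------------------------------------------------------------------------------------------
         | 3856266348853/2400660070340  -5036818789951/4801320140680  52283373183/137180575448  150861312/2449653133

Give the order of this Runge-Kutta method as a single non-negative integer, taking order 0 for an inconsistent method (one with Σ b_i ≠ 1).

3

b = (3856266348853/2400660070340, -5036818789951/4801320140680, 52283373183/137180575448, 150861312/2449653133)
c = (0, -14/13, -86/45, 1009/630)
Ac = (0, 0, 140/117, -4948/1053)
Σ b_i: 3856266348853/2400660070340·1 + (-5036818789951/4801320140680)·1 + 52283373183/137180575448·1 + 150861312/2449653133·1 = 1 ✓
b·c: (-5036818789951/4801320140680)·(-14/13) + 52283373183/137180575448·(-86/45) + 150861312/2449653133·1009/630 = 1/2 ✓
b·c²: (-5036818789951/4801320140680)·196/169 + 52283373183/137180575448·7396/2025 + 150861312/2449653133·1018081/396900 = 1/3 ✓
b·Ac: 52283373183/137180575448·140/117 + 150861312/2449653133·(-4948/1053) = 1/6 ✓
b·c³: (-5036818789951/4801320140680)·(-2744/2197) + 52283373183/137180575448·(-636056/91125) + 150861312/2449653133·1027243729/250047000 = -5777554643636746/5266448029308375 ≠ 1/4 ⇒ order 3.
b·(c∘Ac): 52283373183/137180575448·(-2408/1053) + 150861312/2449653133·(-2496266/331695) = -5739514569443/4299141248415 ≠ 1/8
b·Ac²: 52283373183/137180575448·(-1960/1521) + 150861312/2449653133·22678792/3080025 = -809777090171/21495706242075 ≠ 1/12
b·A²c: 150861312/2449653133·140/81 = 782243840/7348959399 ≠ 1/24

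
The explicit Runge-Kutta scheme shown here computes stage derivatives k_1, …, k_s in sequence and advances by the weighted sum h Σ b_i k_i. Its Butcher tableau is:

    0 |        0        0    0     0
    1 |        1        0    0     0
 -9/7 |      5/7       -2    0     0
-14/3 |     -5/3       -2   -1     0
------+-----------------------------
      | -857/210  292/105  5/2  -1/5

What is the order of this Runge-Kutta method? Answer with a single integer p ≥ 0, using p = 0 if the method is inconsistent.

2

b = (-857/210, 292/105, 5/2, -1/5)
c = (0, 1, -9/7, -14/3)
Ac = (0, 0, -2, -5/7)
Σ b_i: (-857/210)·1 + 292/105·1 + 5/2·1 + (-1/5)·1 = 1 ✓
b·c: 292/105·1 + 5/2·(-9/7) + (-1/5)·(-14/3) = 1/2 ✓
b·c²: 292/105·1 + 5/2·81/49 + (-1/5)·196/9 = 11281/4410 ≠ 1/3 ⇒ order 2.
b·Ac: 5/2·(-2) + (-1/5)·(-5/7) = -34/7 ≠ 1/6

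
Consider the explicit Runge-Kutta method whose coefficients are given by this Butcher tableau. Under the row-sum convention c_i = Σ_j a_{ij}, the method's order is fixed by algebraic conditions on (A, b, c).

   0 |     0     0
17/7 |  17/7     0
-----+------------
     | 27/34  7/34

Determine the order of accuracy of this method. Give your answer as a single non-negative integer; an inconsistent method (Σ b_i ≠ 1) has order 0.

b = (27/34, 7/34)
c = (0, 17/7)
Σ b_i: 27/34·1 + 7/34·1 = 1 ✓
b·c: 7/34·17/7 = 1/2 ✓; 2 stages ⇒ order 2.

2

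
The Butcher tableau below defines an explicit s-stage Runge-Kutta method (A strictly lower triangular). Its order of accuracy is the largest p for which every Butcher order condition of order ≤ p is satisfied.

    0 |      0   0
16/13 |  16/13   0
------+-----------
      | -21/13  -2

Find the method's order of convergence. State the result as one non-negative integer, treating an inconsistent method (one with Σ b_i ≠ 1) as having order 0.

0

b = (-21/13, -2)
c = (0, 16/13)
Σ b_i: (-21/13)·1 + (-2)·1 = -47/13 ≠ 1 ⇒ order 0.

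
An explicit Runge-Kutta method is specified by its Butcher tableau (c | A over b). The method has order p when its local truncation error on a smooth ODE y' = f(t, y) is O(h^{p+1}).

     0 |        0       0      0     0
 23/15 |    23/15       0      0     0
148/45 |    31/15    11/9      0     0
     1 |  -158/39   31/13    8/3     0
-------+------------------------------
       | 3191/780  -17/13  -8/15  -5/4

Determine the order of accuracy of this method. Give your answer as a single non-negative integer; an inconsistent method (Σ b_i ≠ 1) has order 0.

1

b = (3191/780, -17/13, -8/15, -5/4)
c = (0, 23/15, 148/45, 1)
Ac = (0, 0, 253/135, 21809/1755)
Σ b_i: 3191/780·1 + (-17/13)·1 + (-8/15)·1 + (-5/4)·1 = 1 ✓
b·c: (-17/13)·23/15 + (-8/15)·148/45 + (-5/4)·1 = -175823/35100 ≠ 1/2 ⇒ order 1.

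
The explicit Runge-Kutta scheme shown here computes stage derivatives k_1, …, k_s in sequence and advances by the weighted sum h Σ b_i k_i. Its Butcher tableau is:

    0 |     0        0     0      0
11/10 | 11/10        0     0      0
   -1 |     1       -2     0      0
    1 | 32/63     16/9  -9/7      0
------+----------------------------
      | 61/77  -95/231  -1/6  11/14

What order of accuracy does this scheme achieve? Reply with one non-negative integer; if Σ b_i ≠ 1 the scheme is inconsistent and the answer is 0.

2

b = (61/77, -95/231, -1/6, 11/14)
c = (0, 11/10, -1, 1)
Ac = (0, 0, -11/5, 1021/315)
Σ b_i: 61/77·1 + (-95/231)·1 + (-1/6)·1 + 11/14·1 = 1 ✓
b·c: (-95/231)·11/10 + (-1/6)·(-1) + 11/14·1 = 1/2 ✓
b·c²: (-95/231)·121/100 + (-1/6)·1 + 11/14·1 = 17/140 ≠ 1/3 ⇒ order 2.
b·Ac: (-1/6)·(-11/5) + 11/14·1021/315 = 6424/2205 ≠ 1/6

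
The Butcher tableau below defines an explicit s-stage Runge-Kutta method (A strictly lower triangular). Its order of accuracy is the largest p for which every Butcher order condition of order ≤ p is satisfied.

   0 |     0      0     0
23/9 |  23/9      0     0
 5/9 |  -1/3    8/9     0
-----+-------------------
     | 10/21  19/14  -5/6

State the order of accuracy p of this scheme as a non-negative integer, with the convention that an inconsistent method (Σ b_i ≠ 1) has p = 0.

b = (10/21, 19/14, -5/6)
c = (0, 23/9, 5/9)
Ac = (0, 0, 184/81)
Σ b_i: 10/21·1 + 19/14·1 + (-5/6)·1 = 1 ✓
b·c: 19/14·23/9 + (-5/6)·5/9 = 568/189 ≠ 1/2 ⇒ order 1.

1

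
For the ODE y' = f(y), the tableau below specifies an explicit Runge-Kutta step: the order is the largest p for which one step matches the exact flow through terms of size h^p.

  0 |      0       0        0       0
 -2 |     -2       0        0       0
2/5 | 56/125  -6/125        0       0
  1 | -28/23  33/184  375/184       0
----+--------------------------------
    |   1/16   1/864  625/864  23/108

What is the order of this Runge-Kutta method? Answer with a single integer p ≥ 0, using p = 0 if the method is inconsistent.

b = (1/16, 1/864, 625/864, 23/108)
c = (0, -2, 2/5, 1)
Ac = (0, 0, 12/125, 21/46)
Σ b_i: 1/16·1 + 1/864·1 + 625/864·1 + 23/108·1 = 1 ✓
b·c: 1/864·(-2) + 625/864·2/5 + 23/108·1 = 1/2 ✓
b·c²: 1/864·4 + 625/864·4/25 + 23/108·1 = 1/3 ✓
b·Ac: 625/864·12/125 + 23/108·21/46 = 1/6 ✓
b·c³: 1/864·(-8) + 625/864·8/125 + 23/108·1 = 1/4 ✓
b·(c∘Ac): 625/864·24/625 + 23/108·21/46 = 1/8 ✓
b·Ac²: 625/864·(-24/125) + 23/108·24/23 = 1/12 ✓
b·A²c: 23/108·9/46 = 1/24 ✓; 4 stages ⇒ order 4.

4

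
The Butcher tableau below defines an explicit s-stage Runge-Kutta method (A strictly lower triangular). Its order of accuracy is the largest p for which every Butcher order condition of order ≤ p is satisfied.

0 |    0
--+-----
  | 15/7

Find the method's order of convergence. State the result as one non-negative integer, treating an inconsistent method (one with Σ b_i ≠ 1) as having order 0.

0

b = (15/7)
c = (0)
Σ b_i: 15/7·1 = 15/7 ≠ 1 ⇒ order 0.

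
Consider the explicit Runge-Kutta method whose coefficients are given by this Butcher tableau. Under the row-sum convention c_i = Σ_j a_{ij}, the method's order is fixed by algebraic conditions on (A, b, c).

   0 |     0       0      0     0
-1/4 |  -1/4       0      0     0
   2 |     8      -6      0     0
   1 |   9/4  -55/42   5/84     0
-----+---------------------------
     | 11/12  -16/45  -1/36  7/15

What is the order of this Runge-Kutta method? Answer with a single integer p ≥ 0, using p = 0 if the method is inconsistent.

b = (11/12, -16/45, -1/36, 7/15)
c = (0, -1/4, 2, 1)
Ac = (0, 0, 3/2, 25/56)
Σ b_i: 11/12·1 + (-16/45)·1 + (-1/36)·1 + 7/15·1 = 1 ✓
b·c: (-16/45)·(-1/4) + (-1/36)·2 + 7/15·1 = 1/2 ✓
b·c²: (-16/45)·1/16 + (-1/36)·4 + 7/15·1 = 1/3 ✓
b·Ac: (-1/36)·3/2 + 7/15·25/56 = 1/6 ✓
b·c³: (-16/45)·(-1/64) + (-1/36)·8 + 7/15·1 = 1/4 ✓
b·(c∘Ac): (-1/36)·3 + 7/15·25/56 = 1/8 ✓
b·Ac²: (-1/36)·(-3/8) + 7/15·5/32 = 1/12 ✓
b·A²c: 7/15·5/56 = 1/24 ✓; 4 stages ⇒ order 4.

4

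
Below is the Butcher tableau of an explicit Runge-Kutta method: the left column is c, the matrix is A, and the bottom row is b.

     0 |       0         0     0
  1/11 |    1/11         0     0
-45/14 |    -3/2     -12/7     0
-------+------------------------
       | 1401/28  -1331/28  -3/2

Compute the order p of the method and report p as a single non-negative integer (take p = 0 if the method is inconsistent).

b = (1401/28, -1331/28, -3/2)
c = (0, 1/11, -45/14)
Ac = (0, 0, -12/77)
Σ b_i: 1401/28·1 + (-1331/28)·1 + (-3/2)·1 = 1 ✓
b·c: (-1331/28)·1/11 + (-3/2)·(-45/14) = 1/2 ✓
b·c²: (-1331/28)·1/121 + (-3/2)·2025/196 = -6229/392 ≠ 1/3 ⇒ order 2.
b·Ac: (-3/2)·(-12/77) = 18/77 ≠ 1/6

2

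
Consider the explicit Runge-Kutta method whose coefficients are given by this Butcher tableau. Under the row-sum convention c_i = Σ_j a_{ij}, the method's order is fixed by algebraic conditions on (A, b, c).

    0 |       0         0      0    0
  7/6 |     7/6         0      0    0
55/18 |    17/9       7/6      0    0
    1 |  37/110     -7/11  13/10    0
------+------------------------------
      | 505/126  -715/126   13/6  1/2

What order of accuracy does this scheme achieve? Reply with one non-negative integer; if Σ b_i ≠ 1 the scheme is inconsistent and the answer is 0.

2

b = (505/126, -715/126, 13/6, 1/2)
c = (0, 7/6, 55/18, 1)
Ac = (0, 0, 49/36, 1279/396)
Σ b_i: 505/126·1 + (-715/126)·1 + 13/6·1 + 1/2·1 = 1 ✓
b·c: (-715/126)·7/6 + 13/6·55/18 + 1/2·1 = 1/2 ✓
b·c²: (-715/126)·49/36 + 13/6·3025/324 + 1/2·1 = 12641/972 ≠ 1/3 ⇒ order 2.
b·Ac: 13/6·49/36 + 1/2·1279/396 = 2711/594 ≠ 1/6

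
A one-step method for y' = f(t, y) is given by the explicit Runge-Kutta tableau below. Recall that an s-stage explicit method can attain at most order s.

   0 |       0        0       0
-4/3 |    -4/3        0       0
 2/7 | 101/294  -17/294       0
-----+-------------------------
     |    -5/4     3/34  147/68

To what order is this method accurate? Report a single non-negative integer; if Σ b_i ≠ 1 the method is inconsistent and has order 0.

b = (-5/4, 3/34, 147/68)
c = (0, -4/3, 2/7)
Ac = (0, 0, 34/441)
Σ b_i: (-5/4)·1 + 3/34·1 + 147/68·1 = 1 ✓
b·c: 3/34·(-4/3) + 147/68·2/7 = 1/2 ✓
b·c²: 3/34·16/9 + 147/68·4/49 = 1/3 ✓
b·Ac: 147/68·34/441 = 1/6 ✓; 3 stages ⇒ order 3.

3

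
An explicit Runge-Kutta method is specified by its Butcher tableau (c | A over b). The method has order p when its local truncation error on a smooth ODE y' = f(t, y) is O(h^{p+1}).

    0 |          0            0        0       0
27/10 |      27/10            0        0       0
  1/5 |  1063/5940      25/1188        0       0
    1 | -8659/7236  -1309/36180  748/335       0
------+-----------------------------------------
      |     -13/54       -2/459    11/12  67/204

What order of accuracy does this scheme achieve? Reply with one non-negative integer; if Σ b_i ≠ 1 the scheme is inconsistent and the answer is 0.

4

b = (-13/54, -2/459, 11/12, 67/204)
c = (0, 27/10, 1/5, 1)
Ac = (0, 0, 5/88, 187/536)
Σ b_i: (-13/54)·1 + (-2/459)·1 + 11/12·1 + 67/204·1 = 1 ✓
b·c: (-2/459)·27/10 + 11/12·1/5 + 67/204·1 = 1/2 ✓
b·c²: (-2/459)·729/100 + 11/12·1/25 + 67/204·1 = 1/3 ✓
b·Ac: 11/12·5/88 + 67/204·187/536 = 1/6 ✓
b·c³: (-2/459)·19683/1000 + 11/12·1/125 + 67/204·1 = 1/4 ✓
b·(c∘Ac): 11/12·1/88 + 67/204·187/536 = 1/8 ✓
b·Ac²: 11/12·27/176 + 67/204·(-187/1072) = 1/12 ✓
b·A²c: 67/204·17/134 = 1/24 ✓; 4 stages ⇒ order 4.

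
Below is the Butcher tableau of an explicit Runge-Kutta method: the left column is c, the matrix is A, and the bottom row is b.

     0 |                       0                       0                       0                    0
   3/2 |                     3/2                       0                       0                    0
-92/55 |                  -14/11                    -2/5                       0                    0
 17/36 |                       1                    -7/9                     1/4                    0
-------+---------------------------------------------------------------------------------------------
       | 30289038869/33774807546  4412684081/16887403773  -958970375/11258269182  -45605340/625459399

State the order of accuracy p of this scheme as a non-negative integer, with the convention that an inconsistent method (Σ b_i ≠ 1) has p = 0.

b = (30289038869/33774807546, 4412684081/16887403773, -958970375/11258269182, -45605340/625459399)
c = (0, 3/2, -92/55, 17/36)
Ac = (0, 0, -3/5, -523/330)
Σ b_i: 30289038869/33774807546·1 + 4412684081/16887403773·1 + (-958970375/11258269182)·1 + (-45605340/625459399)·1 = 1 ✓
b·c: 4412684081/16887403773·3/2 + (-958970375/11258269182)·(-92/55) + (-45605340/625459399)·17/36 = 1/2 ✓
b·c²: 4412684081/16887403773·9/4 + (-958970375/11258269182)·8464/3025 + (-45605340/625459399)·289/1296 = 1/3 ✓
b·Ac: (-958970375/11258269182)·(-3/5) + (-45605340/625459399)·(-523/330) = 1/6 ✓
b·c³: 4412684081/16887403773·27/8 + (-958970375/11258269182)·(-778688/166375) + (-45605340/625459399)·4913/46656 = 11349663728305/8916549192144 ≠ 1/4 ⇒ order 3.
b·(c∘Ac): (-958970375/11258269182)·276/275 + (-45605340/625459399)·(-8891/11880) = -116032777/3752756394 ≠ 1/8
b·Ac²: (-958970375/11258269182)·(-9/10) + (-45605340/625459399)·(-12711/12100) = 21088482793/137601067780 ≠ 1/12
b·A²c: (-45605340/625459399)·(-3/20) = 6840801/625459399 ≠ 1/24

3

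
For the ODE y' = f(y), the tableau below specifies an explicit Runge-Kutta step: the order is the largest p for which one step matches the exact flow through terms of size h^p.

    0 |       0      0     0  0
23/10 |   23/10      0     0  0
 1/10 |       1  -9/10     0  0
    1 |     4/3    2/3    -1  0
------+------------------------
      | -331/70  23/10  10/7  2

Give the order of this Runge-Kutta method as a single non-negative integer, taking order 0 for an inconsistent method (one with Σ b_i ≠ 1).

1

b = (-331/70, 23/10, 10/7, 2)
c = (0, 23/10, 1/10, 1)
Ac = (0, 0, -207/100, 43/30)
Σ b_i: (-331/70)·1 + 23/10·1 + 10/7·1 + 2·1 = 1 ✓
b·c: 23/10·23/10 + 10/7·1/10 + 2·1 = 5203/700 ≠ 1/2 ⇒ order 1.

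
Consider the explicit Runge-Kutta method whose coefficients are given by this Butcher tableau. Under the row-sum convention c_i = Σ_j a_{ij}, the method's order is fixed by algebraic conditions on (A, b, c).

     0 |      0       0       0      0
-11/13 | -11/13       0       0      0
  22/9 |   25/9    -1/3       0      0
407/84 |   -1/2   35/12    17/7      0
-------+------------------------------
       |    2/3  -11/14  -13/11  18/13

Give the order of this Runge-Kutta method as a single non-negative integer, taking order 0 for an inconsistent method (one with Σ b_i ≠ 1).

b = (2/3, -11/14, -13/11, 18/13)
c = (0, -11/13, 22/9, 407/84)
Ac = (0, 0, 11/39, 11363/3276)
Σ b_i: 2/3·1 + (-11/14)·1 + (-13/11)·1 + 18/13·1 = 503/6006 ≠ 1 ⇒ order 0.

0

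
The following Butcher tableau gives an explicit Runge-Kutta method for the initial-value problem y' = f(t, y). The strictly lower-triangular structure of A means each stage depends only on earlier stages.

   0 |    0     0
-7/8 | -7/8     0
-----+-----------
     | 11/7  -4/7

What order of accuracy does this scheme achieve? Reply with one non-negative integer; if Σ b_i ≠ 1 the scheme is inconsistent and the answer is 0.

b = (11/7, -4/7)
c = (0, -7/8)
Σ b_i: 11/7·1 + (-4/7)·1 = 1 ✓
b·c: (-4/7)·(-7/8) = 1/2 ✓; 2 stages ⇒ order 2.

2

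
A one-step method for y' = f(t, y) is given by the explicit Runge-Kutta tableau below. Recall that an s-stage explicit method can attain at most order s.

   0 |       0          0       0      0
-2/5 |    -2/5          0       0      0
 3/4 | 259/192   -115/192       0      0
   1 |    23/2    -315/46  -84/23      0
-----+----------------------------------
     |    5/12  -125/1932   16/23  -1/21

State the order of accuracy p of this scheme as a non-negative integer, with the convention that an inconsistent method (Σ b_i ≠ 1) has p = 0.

b = (5/12, -125/1932, 16/23, -1/21)
c = (0, -2/5, 3/4, 1)
Ac = (0, 0, 23/96, 0)
Σ b_i: 5/12·1 + (-125/1932)·1 + 16/23·1 + (-1/21)·1 = 1 ✓
b·c: (-125/1932)·(-2/5) + 16/23·3/4 + (-1/21)·1 = 1/2 ✓
b·c²: (-125/1932)·4/25 + 16/23·9/16 + (-1/21)·1 = 1/3 ✓
b·Ac: 16/23·23/96 = 1/6 ✓
b·c³: (-125/1932)·(-8/125) + 16/23·27/64 + (-1/21)·1 = 1/4 ✓
b·(c∘Ac): 16/23·23/128 = 1/8 ✓
b·Ac²: 16/23·(-23/240) + (-1/21)·(-63/20) = 1/12 ✓
b·A²c: (-1/21)·(-7/8) = 1/24 ✓; 4 stages ⇒ order 4.

4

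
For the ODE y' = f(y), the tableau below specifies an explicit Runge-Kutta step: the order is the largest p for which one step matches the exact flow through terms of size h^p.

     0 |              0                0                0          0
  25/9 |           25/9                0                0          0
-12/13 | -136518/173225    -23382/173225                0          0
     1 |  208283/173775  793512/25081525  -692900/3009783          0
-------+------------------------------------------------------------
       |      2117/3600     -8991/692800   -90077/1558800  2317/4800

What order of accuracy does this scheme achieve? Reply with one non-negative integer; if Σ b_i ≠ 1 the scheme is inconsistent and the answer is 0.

b = (2117/3600, -8991/692800, -90077/1558800, 2317/4800)
c = (0, 25/9, -12/13, 1)
Ac = (0, 0, -2598/6929, 696/2317)
Σ b_i: 2117/3600·1 + (-8991/692800)·1 + (-90077/1558800)·1 + 2317/4800·1 = 1 ✓
b·c: (-8991/692800)·25/9 + (-90077/1558800)·(-12/13) + 2317/4800·1 = 1/2 ✓
b·c²: (-8991/692800)·625/81 + (-90077/1558800)·144/169 + 2317/4800·1 = 1/3 ✓
b·Ac: (-90077/1558800)·(-2598/6929) + 2317/4800·696/2317 = 1/6 ✓
b·c³: (-8991/692800)·15625/729 + (-90077/1558800)·(-1728/2197) + 2317/4800·1 = 1/4 ✓
b·(c∘Ac): (-90077/1558800)·31176/90077 + 2317/4800·696/2317 = 1/8 ✓
b·Ac²: (-90077/1558800)·(-21650/20787) + 2317/4800·1000/20853 = 1/12 ✓
b·A²c: 2317/4800·200/2317 = 1/24 ✓; 4 stages ⇒ order 4.

4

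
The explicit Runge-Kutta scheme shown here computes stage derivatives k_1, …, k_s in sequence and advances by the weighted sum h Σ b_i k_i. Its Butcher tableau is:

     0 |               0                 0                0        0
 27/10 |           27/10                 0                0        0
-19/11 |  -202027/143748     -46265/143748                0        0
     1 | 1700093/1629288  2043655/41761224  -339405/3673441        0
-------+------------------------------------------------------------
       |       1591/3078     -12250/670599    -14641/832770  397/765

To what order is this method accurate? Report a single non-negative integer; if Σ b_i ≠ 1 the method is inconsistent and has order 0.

b = (1591/3078, -12250/670599, -14641/832770, 397/765)
c = (0, 27/10, -19/11, 1)
Ac = (0, 0, -9253/10648, 1853/6352)
Σ b_i: 1591/3078·1 + (-12250/670599)·1 + (-14641/832770)·1 + 397/765·1 = 1 ✓
b·c: (-12250/670599)·27/10 + (-14641/832770)·(-19/11) + 397/765·1 = 1/2 ✓
b·c²: (-12250/670599)·729/100 + (-14641/832770)·361/121 + 397/765·1 = 1/3 ✓
b·Ac: (-14641/832770)·(-9253/10648) + 397/765·1853/6352 = 1/6 ✓
b·c³: (-12250/670599)·19683/1000 + (-14641/832770)·(-6859/1331) + 397/765·1 = 1/4 ✓
b·(c∘Ac): (-14641/832770)·175807/117128 + 397/765·1853/6352 = 1/8 ✓
b·Ac²: (-14641/832770)·(-249831/106480) + 397/765·5151/63520 = 1/12 ✓
b·A²c: 397/765·255/3176 = 1/24 ✓; 4 stages ⇒ order 4.

4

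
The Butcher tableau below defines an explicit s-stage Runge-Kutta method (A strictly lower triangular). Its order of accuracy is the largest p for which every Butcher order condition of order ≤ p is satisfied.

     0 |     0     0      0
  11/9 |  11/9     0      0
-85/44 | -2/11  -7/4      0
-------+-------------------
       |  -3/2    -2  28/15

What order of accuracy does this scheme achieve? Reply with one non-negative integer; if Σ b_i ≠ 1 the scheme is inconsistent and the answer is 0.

0

b = (-3/2, -2, 28/15)
c = (0, 11/9, -85/44)
Ac = (0, 0, -77/36)
Σ b_i: (-3/2)·1 + (-2)·1 + 28/15·1 = -49/30 ≠ 1 ⇒ order 0.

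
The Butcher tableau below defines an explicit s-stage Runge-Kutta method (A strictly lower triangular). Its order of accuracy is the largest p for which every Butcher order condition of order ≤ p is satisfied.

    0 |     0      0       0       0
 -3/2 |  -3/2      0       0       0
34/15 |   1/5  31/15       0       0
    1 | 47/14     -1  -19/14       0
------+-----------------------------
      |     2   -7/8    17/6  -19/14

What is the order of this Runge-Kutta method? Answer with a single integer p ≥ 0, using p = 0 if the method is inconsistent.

0

b = (2, -7/8, 17/6, -19/14)
c = (0, -3/2, 34/15, 1)
Ac = (0, 0, -31/10, -331/210)
Σ b_i: 2·1 + (-7/8)·1 + 17/6·1 + (-19/14)·1 = 437/168 ≠ 1 ⇒ order 0.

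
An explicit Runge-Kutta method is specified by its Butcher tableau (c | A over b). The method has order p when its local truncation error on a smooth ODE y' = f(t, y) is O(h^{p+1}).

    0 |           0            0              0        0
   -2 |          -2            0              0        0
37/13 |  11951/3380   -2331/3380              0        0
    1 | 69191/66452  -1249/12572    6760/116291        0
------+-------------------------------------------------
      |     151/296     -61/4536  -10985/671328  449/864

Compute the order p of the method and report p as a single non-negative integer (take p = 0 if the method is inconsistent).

b = (151/296, -61/4536, -10985/671328, 449/864)
c = (0, -2, 37/13, 1)
Ac = (0, 0, 2331/1690, 327/898)
Σ b_i: 151/296·1 + (-61/4536)·1 + (-10985/671328)·1 + 449/864·1 = 1 ✓
b·c: (-61/4536)·(-2) + (-10985/671328)·37/13 + 449/864·1 = 1/2 ✓
b·c²: (-61/4536)·4 + (-10985/671328)·1369/169 + 449/864·1 = 1/3 ✓
b·Ac: (-10985/671328)·2331/1690 + 449/864·327/898 = 1/6 ✓
b·c³: (-61/4536)·(-8) + (-10985/671328)·50653/2197 + 449/864·1 = 1/4 ✓
b·(c∘Ac): (-10985/671328)·86247/21970 + 449/864·327/898 = 1/8 ✓
b·Ac²: (-10985/671328)·(-2331/845) + 449/864·33/449 = 1/12 ✓
b·A²c: 449/864·36/449 = 1/24 ✓; 4 stages ⇒ order 4.

4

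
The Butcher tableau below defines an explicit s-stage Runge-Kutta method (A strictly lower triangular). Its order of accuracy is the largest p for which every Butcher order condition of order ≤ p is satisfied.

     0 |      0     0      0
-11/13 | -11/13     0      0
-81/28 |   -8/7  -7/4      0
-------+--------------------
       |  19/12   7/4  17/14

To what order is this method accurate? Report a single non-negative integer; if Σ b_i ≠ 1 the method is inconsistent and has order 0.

0

b = (19/12, 7/4, 17/14)
c = (0, -11/13, -81/28)
Ac = (0, 0, 77/52)
Σ b_i: 19/12·1 + 7/4·1 + 17/14·1 = 191/42 ≠ 1 ⇒ order 0.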